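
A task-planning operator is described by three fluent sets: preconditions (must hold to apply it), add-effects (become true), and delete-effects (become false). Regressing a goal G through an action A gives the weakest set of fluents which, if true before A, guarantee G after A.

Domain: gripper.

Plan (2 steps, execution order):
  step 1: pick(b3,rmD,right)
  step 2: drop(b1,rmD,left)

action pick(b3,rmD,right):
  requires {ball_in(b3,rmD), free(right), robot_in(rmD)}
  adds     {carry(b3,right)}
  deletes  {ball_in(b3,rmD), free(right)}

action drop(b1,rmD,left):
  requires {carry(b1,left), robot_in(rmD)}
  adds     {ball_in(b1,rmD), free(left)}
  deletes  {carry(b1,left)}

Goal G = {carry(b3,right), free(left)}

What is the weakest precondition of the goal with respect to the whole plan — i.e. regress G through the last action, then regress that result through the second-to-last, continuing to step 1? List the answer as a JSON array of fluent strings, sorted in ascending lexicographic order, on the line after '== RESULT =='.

Regress step by step:
  through step 2 (drop(b1,rmD,left)): drop {free(left)}, keep {carry(b3,right)}, require {carry(b1,left), robot_in(rmD)}
    → {carry(b1,left), carry(b3,right), robot_in(rmD)}
  through step 1 (pick(b3,rmD,right)): drop {carry(b3,right)}, keep {carry(b1,left), robot_in(rmD)}, require {ball_in(b3,rmD), free(right), robot_in(rmD)}
    → {ball_in(b3,rmD), carry(b1,left), free(right), robot_in(rmD)}

== RESULT ==
["ball_in(b3,rmD)", "carry(b1,left)", "free(right)", "robot_in(rmD)"]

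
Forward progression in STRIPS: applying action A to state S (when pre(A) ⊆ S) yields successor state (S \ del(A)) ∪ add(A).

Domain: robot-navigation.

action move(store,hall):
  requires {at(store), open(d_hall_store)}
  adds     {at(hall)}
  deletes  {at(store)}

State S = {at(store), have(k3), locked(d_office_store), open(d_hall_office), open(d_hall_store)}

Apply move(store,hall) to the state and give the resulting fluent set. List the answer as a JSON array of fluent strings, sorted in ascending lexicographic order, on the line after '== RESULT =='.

Progress:
  pre ⊆ S: {at(store), open(d_hall_store)} ⊆ S  — applicable
  S \ del = {have(k3), locked(d_office_store), open(d_hall_office), open(d_hall_store)}
  ∪ add   = {at(hall), have(k3), locked(d_office_store), open(d_hall_office), open(d_hall_store)}

== RESULT ==
["at(hall)", "have(k3)", "locked(d_office_store)", "open(d_hall_office)", "open(d_hall_store)"]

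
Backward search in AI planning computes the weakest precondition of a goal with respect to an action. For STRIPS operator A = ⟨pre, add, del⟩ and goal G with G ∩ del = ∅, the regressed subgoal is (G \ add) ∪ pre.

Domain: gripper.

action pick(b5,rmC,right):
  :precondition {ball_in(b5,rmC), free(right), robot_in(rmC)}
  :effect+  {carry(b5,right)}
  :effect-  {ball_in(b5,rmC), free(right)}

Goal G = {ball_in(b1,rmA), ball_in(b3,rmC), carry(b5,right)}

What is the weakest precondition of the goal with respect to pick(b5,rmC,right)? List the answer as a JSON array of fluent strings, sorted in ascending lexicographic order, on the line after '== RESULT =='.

Compute (G \ add) ∪ pre:
  G ∩ del = {}  (empty — regression defined)
  G \ add = {ball_in(b1,rmA), ball_in(b3,rmC), carry(b5,right)} \ {carry(b5,right)} = {ball_in(b1,rmA), ball_in(b3,rmC)}
  ∪ pre   = {ball_in(b1,rmA), ball_in(b3,rmC)} ∪ {ball_in(b5,rmC), free(right), robot_in(rmC)}
          = {ball_in(b1,rmA), ball_in(b3,rmC), ball_in(b5,rmC), free(right), robot_in(rmC)}

== RESULT ==
["ball_in(b1,rmA)", "ball_in(b3,rmC)", "ball_in(b5,rmC)", "free(right)", "robot_in(rmC)"]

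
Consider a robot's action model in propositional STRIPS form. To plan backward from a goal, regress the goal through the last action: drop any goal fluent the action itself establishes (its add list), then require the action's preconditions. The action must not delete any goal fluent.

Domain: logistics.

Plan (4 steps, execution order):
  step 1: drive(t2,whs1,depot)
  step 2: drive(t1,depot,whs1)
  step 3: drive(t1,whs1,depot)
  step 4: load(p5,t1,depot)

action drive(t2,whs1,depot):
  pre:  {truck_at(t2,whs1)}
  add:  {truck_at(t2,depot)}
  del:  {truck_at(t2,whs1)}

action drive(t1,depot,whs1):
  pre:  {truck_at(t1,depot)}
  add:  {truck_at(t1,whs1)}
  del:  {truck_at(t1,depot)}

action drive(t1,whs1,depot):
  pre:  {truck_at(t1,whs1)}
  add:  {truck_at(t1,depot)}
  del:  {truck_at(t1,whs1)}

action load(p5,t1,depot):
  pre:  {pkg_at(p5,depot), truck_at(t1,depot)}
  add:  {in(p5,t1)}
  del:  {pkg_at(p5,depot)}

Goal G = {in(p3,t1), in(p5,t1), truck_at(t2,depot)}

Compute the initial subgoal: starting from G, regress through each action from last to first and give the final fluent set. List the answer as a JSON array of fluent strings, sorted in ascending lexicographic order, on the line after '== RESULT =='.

Work backward from the goal:
  through step 4 (load(p5,t1,depot)): drop {in(p5,t1)}, keep {in(p3,t1), truck_at(t2,depot)}, require {pkg_at(p5,depot), truck_at(t1,depot)}
    → {in(p3,t1), pkg_at(p5,depot), truck_at(t1,depot), truck_at(t2,depot)}
  through step 3 (drive(t1,whs1,depot)): drop {truck_at(t1,depot)}, keep {in(p3,t1), pkg_at(p5,depot), truck_at(t2,depot)}, require {truck_at(t1,whs1)}
    → {in(p3,t1), pkg_at(p5,depot), truck_at(t1,whs1), truck_at(t2,depot)}
  through step 2 (drive(t1,depot,whs1)): drop {truck_at(t1,whs1)}, keep {in(p3,t1), pkg_at(p5,depot), truck_at(t2,depot)}, require {truck_at(t1,depot)}
    → {in(p3,t1), pkg_at(p5,depot), truck_at(t1,depot), truck_at(t2,depot)}
  through step 1 (drive(t2,whs1,depot)): drop {truck_at(t2,depot)}, keep {in(p3,t1), pkg_at(p5,depot), truck_at(t1,depot)}, require {truck_at(t2,whs1)}
    → {in(p3,t1), pkg_at(p5,depot), truck_at(t1,depot), truck_at(t2,whs1)}

== RESULT ==
["in(p3,t1)", "pkg_at(p5,depot)", "truck_at(t1,depot)", "truck_at(t2,whs1)"]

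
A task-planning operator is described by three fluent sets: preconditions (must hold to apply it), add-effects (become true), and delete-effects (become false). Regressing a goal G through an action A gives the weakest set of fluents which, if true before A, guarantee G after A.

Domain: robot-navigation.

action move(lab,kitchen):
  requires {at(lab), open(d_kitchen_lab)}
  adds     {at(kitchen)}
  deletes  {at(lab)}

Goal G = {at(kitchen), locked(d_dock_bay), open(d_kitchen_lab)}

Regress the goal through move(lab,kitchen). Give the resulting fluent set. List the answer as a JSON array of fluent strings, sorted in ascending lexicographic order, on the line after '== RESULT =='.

Compute (G \ add) ∪ pre:
  G ∩ del = {}  (empty — regression defined)
  G \ add = {at(kitchen), locked(d_dock_bay), open(d_kitchen_lab)} \ {at(kitchen)} = {locked(d_dock_bay), open(d_kitchen_lab)}
  ∪ pre   = {locked(d_dock_bay), open(d_kitchen_lab)} ∪ {at(lab), open(d_kitchen_lab)}
          = {at(lab), locked(d_dock_bay), open(d_kitchen_lab)}

== RESULT ==
["at(lab)", "locked(d_dock_bay)", "open(d_kitchen_lab)"]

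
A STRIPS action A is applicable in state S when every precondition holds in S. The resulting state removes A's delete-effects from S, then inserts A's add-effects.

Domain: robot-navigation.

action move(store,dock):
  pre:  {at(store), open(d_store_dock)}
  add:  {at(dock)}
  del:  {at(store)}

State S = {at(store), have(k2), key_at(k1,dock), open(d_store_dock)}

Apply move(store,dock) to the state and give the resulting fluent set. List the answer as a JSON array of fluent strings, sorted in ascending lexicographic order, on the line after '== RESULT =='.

Progress:
  pre ⊆ S: {at(store), open(d_store_dock)} ⊆ S  — applicable
  S \ del = {have(k2), key_at(k1,dock), open(d_store_dock)}
  ∪ add   = {at(dock), have(k2), key_at(k1,dock), open(d_store_dock)}

== RESULT ==
["at(dock)", "have(k2)", "key_at(k1,dock)", "open(d_store_dock)"]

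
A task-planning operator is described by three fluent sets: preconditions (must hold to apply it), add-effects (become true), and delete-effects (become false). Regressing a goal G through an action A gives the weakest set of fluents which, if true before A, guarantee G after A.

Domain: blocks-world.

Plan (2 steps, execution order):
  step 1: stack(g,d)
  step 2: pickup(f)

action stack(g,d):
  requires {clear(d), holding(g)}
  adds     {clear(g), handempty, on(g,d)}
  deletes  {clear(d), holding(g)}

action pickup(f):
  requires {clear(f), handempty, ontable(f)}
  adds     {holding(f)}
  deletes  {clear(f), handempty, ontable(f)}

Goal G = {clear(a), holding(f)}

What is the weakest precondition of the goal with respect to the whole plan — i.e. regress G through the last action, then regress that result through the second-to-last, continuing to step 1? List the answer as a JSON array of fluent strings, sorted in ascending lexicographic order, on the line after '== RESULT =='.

Work backward from the goal:
  through step 2 (pickup(f)): drop {holding(f)}, keep {clear(a)}, require {clear(f), handempty, ontable(f)}
    → {clear(a), clear(f), handempty, ontable(f)}
  through step 1 (stack(g,d)): drop {handempty}, keep {clear(a), clear(f), ontable(f)}, require {clear(d), holding(g)}
    → {clear(a), clear(d), clear(f), holding(g), ontable(f)}

== RESULT ==
["clear(a)", "clear(d)", "clear(f)", "holding(g)", "ontable(f)"]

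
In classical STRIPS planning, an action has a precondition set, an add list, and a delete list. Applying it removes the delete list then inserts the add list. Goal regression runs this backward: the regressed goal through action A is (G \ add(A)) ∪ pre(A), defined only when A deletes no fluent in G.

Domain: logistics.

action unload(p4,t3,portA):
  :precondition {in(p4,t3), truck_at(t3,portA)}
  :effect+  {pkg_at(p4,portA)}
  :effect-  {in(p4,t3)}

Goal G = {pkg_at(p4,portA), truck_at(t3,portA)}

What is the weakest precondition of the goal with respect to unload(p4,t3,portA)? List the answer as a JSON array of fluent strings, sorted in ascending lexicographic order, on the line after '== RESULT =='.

Regress:
  G ∩ del = {}  (empty — regression defined)
  G \ add = {pkg_at(p4,portA), truck_at(t3,portA)} \ {pkg_at(p4,portA)} = {truck_at(t3,portA)}
  ∪ pre   = {truck_at(t3,portA)} ∪ {in(p4,t3), truck_at(t3,portA)}
          = {in(p4,t3), truck_at(t3,portA)}

== RESULT ==
["in(p4,t3)", "truck_at(t3,portA)"]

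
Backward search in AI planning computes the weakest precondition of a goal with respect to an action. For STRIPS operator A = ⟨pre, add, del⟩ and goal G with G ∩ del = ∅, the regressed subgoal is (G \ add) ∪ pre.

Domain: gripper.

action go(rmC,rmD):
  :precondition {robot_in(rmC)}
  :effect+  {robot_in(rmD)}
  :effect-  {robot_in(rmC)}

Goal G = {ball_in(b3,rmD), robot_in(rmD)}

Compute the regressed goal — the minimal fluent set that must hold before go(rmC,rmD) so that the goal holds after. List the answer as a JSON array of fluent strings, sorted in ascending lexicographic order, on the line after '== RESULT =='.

Compute (G \ add) ∪ pre:
  G ∩ del = {}  (empty — regression defined)
  G \ add = {ball_in(b3,rmD), robot_in(rmD)} \ {robot_in(rmD)} = {ball_in(b3,rmD)}
  ∪ pre   = {ball_in(b3,rmD)} ∪ {robot_in(rmC)}
          = {ball_in(b3,rmD), robot_in(rmC)}

== RESULT ==
["ball_in(b3,rmD)", "robot_in(rmC)"]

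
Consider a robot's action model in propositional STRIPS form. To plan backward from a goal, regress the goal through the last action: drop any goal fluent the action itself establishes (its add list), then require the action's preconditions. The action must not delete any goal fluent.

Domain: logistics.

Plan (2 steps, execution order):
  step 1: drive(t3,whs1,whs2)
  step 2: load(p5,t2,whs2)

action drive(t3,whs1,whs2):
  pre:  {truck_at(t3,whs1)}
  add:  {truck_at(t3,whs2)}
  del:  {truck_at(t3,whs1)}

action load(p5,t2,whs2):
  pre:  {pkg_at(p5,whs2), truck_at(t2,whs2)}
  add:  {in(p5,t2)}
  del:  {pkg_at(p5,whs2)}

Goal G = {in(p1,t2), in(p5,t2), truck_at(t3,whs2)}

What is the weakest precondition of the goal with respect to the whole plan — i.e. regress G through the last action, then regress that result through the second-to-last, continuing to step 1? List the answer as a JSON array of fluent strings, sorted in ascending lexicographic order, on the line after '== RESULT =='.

Work backward from the goal:
  through step 2 (load(p5,t2,whs2)): drop {in(p5,t2)}, keep {in(p1,t2), truck_at(t3,whs2)}, require {pkg_at(p5,whs2), truck_at(t2,whs2)}
    → {in(p1,t2), pkg_at(p5,whs2), truck_at(t2,whs2), truck_at(t3,whs2)}
  through step 1 (drive(t3,whs1,whs2)): drop {truck_at(t3,whs2)}, keep {in(p1,t2), pkg_at(p5,whs2), truck_at(t2,whs2)}, require {truck_at(t3,whs1)}
    → {in(p1,t2), pkg_at(p5,whs2), truck_at(t2,whs2), truck_at(t3,whs1)}

== RESULT ==
["in(p1,t2)", "pkg_at(p5,whs2)", "truck_at(t2,whs2)", "truck_at(t3,whs1)"]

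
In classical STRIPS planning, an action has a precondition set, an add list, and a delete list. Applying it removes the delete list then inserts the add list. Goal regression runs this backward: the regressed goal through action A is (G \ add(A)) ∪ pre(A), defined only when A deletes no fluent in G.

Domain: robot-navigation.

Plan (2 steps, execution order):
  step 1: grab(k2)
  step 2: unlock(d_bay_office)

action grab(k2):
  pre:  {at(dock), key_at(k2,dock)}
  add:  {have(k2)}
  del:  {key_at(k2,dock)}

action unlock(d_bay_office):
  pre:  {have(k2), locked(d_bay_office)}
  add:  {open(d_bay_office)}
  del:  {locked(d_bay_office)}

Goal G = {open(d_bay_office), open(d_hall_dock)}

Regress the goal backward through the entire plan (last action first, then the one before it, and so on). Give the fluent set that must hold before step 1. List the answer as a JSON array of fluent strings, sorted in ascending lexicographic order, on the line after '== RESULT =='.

Work backward from the goal:
  through step 2 (unlock(d_bay_office)): drop {open(d_bay_office)}, keep {open(d_hall_dock)}, require {have(k2), locked(d_bay_office)}
    → {have(k2), locked(d_bay_office), open(d_hall_dock)}
  through step 1 (grab(k2)): drop {have(k2)}, keep {locked(d_bay_office), open(d_hall_dock)}, require {at(dock), key_at(k2,dock)}
    → {at(dock), key_at(k2,dock), locked(d_bay_office), open(d_hall_dock)}

== RESULT ==
["at(dock)", "key_at(k2,dock)", "locked(d_bay_office)", "open(d_hall_dock)"]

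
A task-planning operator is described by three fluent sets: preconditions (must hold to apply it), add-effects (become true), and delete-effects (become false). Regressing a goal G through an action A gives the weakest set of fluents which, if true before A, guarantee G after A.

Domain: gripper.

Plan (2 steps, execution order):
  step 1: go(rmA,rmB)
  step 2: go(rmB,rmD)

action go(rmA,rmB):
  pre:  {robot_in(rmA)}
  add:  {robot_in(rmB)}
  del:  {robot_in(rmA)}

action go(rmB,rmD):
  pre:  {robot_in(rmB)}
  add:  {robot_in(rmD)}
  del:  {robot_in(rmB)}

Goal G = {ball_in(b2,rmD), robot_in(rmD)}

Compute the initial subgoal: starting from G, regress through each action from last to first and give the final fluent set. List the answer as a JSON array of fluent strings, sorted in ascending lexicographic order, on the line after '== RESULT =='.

Regress step by step:
  through step 2 (go(rmB,rmD)): drop {robot_in(rmD)}, keep {ball_in(b2,rmD)}, require {robot_in(rmB)}
    → {ball_in(b2,rmD), robot_in(rmB)}
  through step 1 (go(rmA,rmB)): drop {robot_in(rmB)}, keep {ball_in(b2,rmD)}, require {robot_in(rmA)}
    → {ball_in(b2,rmD), robot_in(rmA)}

== RESULT ==
["ball_in(b2,rmD)", "robot_in(rmA)"]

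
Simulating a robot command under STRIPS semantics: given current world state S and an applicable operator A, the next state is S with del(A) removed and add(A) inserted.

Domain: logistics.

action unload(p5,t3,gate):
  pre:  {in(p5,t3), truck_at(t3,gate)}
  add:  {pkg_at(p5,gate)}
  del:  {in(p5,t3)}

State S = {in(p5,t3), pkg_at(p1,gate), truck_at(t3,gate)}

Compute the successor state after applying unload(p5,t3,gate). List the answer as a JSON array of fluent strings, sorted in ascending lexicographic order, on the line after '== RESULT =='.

Progress:
  pre ⊆ S: {in(p5,t3), truck_at(t3,gate)} ⊆ S  — applicable
  S \ del = {pkg_at(p1,gate), truck_at(t3,gate)}
  ∪ add   = {pkg_at(p1,gate), pkg_at(p5,gate), truck_at(t3,gate)}

== RESULT ==
["pkg_at(p1,gate)", "pkg_at(p5,gate)", "truck_at(t3,gate)"]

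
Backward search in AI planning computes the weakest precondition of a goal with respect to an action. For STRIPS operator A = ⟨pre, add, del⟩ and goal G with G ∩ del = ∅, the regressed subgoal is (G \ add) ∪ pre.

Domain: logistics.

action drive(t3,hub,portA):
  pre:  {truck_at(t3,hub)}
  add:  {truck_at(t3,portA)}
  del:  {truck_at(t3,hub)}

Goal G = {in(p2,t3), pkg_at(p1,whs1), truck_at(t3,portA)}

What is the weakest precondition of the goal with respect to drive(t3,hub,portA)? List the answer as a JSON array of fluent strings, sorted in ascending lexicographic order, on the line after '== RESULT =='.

Regress:
  G ∩ del = {}  (empty — regression defined)
  G \ add = {in(p2,t3), pkg_at(p1,whs1), truck_at(t3,portA)} \ {truck_at(t3,portA)} = {in(p2,t3), pkg_at(p1,whs1)}
  ∪ pre   = {in(p2,t3), pkg_at(p1,whs1)} ∪ {truck_at(t3,hub)}
          = {in(p2,t3), pkg_at(p1,whs1), truck_at(t3,hub)}

== RESULT ==
["in(p2,t3)", "pkg_at(p1,whs1)", "truck_at(t3,hub)"]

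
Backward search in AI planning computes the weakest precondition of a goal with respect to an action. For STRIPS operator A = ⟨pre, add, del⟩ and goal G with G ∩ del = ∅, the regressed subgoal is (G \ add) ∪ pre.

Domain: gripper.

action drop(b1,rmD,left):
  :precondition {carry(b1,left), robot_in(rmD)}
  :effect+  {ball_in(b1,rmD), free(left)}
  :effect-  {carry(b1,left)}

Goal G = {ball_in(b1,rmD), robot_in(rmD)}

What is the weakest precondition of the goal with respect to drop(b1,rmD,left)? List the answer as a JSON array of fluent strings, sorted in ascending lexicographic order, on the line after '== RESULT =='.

Regress:
  G ∩ del = {}  (empty — regression defined)
  G \ add = {ball_in(b1,rmD), robot_in(rmD)} \ {ball_in(b1,rmD), free(left)} = {robot_in(rmD)}
  ∪ pre   = {robot_in(rmD)} ∪ {carry(b1,left), robot_in(rmD)}
          = {carry(b1,left), robot_in(rmD)}

== RESULT ==
["carry(b1,left)", "robot_in(rmD)"]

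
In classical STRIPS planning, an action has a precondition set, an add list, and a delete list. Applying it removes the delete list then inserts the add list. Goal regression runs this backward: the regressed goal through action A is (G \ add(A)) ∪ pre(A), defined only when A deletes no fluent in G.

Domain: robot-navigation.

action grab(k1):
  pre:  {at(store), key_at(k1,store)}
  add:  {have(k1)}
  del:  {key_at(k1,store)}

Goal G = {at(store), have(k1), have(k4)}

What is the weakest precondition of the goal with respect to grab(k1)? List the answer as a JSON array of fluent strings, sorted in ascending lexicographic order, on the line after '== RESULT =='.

Regress:
  G ∩ del = {}  (empty — regression defined)
  G \ add = {at(store), have(k1), have(k4)} \ {have(k1)} = {at(store), have(k4)}
  ∪ pre   = {at(store), have(k4)} ∪ {at(store), key_at(k1,store)}
          = {at(store), have(k4), key_at(k1,store)}

== RESULT ==
["at(store)", "have(k4)", "key_at(k1,store)"]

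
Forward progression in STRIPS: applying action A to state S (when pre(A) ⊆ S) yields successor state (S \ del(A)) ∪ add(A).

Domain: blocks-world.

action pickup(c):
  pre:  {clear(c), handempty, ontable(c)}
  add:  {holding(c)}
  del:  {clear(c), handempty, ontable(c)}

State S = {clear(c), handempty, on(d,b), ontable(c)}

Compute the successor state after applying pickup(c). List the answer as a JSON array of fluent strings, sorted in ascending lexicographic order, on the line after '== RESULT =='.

Compute (S \ del) ∪ add:
  pre ⊆ S: {clear(c), handempty, ontable(c)} ⊆ S  — applicable
  S \ del = {on(d,b)}
  ∪ add   = {holding(c), on(d,b)}

== RESULT ==
["holding(c)", "on(d,b)"]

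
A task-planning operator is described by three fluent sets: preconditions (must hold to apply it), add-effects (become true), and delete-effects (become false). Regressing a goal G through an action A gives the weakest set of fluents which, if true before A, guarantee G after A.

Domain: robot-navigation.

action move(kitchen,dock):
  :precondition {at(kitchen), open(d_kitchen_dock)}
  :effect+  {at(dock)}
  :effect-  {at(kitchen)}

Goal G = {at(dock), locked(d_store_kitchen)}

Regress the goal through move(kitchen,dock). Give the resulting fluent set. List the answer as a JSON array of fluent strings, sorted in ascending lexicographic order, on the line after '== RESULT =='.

Regress:
  G ∩ del = {}  (empty — regression defined)
  G \ add = {at(dock), locked(d_store_kitchen)} \ {at(dock)} = {locked(d_store_kitchen)}
  ∪ pre   = {locked(d_store_kitchen)} ∪ {at(kitchen), open(d_kitchen_dock)}
          = {at(kitchen), locked(d_store_kitchen), open(d_kitchen_dock)}

== RESULT ==
["at(kitchen)", "locked(d_store_kitchen)", "open(d_kitchen_dock)"]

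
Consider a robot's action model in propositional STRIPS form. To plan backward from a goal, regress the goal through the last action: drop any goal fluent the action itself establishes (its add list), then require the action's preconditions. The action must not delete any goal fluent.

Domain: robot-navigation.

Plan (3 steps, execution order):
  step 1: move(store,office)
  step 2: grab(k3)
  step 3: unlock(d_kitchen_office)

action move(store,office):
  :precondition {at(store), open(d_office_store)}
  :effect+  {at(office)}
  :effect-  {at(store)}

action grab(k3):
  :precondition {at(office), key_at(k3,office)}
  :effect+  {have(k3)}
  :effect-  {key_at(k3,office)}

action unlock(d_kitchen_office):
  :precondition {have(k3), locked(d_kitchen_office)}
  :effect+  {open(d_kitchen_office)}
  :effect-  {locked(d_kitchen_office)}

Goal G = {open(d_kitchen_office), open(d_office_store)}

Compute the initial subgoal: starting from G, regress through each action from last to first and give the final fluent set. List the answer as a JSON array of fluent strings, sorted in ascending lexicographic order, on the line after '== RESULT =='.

Regress step by step:
  through step 3 (unlock(d_kitchen_office)): drop {open(d_kitchen_office)}, keep {open(d_office_store)}, require {have(k3), locked(d_kitchen_office)}
    → {have(k3), locked(d_kitchen_office), open(d_office_store)}
  through step 2 (grab(k3)): drop {have(k3)}, keep {locked(d_kitchen_office), open(d_office_store)}, require {at(office), key_at(k3,office)}
    → {at(office), key_at(k3,office), locked(d_kitchen_office), open(d_office_store)}
  through step 1 (move(store,office)): drop {at(office)}, keep {key_at(k3,office), locked(d_kitchen_office), open(d_office_store)}, require {at(store), open(d_office_store)}
    → {at(store), key_at(k3,office), locked(d_kitchen_office), open(d_office_store)}

== RESULT ==
["at(store)", "key_at(k3,office)", "locked(d_kitchen_office)", "open(d_office_store)"]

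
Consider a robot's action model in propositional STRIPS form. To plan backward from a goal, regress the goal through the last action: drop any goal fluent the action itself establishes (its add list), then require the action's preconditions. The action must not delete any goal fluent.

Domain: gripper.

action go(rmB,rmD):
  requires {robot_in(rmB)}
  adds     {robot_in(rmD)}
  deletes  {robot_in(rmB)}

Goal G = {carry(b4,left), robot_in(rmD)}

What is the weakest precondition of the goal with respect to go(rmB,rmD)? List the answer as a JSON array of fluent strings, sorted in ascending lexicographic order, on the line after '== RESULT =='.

Regress:
  G ∩ del = {}  (empty — regression defined)
  G \ add = {carry(b4,left), robot_in(rmD)} \ {robot_in(rmD)} = {carry(b4,left)}
  ∪ pre   = {carry(b4,left)} ∪ {robot_in(rmB)}
          = {carry(b4,left), robot_in(rmB)}

== RESULT ==
["carry(b4,left)", "robot_in(rmB)"]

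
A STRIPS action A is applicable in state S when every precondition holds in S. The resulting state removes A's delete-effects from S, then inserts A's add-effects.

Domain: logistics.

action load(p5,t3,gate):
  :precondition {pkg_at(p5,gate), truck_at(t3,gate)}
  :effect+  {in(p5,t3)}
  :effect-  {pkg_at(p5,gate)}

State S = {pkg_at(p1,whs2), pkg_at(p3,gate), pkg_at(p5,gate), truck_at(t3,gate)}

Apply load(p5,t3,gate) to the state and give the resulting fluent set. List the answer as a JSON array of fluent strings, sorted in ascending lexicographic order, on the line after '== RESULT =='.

Compute (S \ del) ∪ add:
  pre ⊆ S: {pkg_at(p5,gate), truck_at(t3,gate)} ⊆ S  — applicable
  S \ del = {pkg_at(p1,whs2), pkg_at(p3,gate), truck_at(t3,gate)}
  ∪ add   = {in(p5,t3), pkg_at(p1,whs2), pkg_at(p3,gate), truck_at(t3,gate)}

== RESULT ==
["in(p5,t3)", "pkg_at(p1,whs2)", "pkg_at(p3,gate)", "truck_at(t3,gate)"]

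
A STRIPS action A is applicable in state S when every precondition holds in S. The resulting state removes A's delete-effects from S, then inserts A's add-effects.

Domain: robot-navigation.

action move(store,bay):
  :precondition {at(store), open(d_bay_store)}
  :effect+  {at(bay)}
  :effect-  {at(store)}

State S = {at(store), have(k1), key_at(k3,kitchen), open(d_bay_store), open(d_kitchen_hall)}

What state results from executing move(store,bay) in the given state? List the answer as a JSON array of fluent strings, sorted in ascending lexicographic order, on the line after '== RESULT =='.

Compute (S \ del) ∪ add:
  pre ⊆ S: {at(store), open(d_bay_store)} ⊆ S  — applicable
  S \ del = {have(k1), key_at(k3,kitchen), open(d_bay_store), open(d_kitchen_hall)}
  ∪ add   = {at(bay), have(k1), key_at(k3,kitchen), open(d_bay_store), open(d_kitchen_hall)}

== RESULT ==
["at(bay)", "have(k1)", "key_at(k3,kitchen)", "open(d_bay_store)", "open(d_kitchen_hall)"]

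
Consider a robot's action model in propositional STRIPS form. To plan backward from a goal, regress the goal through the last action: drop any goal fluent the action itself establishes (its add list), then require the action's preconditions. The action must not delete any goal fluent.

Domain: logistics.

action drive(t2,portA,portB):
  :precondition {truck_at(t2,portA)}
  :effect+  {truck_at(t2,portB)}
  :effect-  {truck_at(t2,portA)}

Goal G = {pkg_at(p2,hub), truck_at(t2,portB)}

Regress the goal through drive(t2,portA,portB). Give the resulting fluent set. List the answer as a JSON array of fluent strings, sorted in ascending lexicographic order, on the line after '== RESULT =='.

Regress:
  G ∩ del = {}  (empty — regression defined)
  G \ add = {pkg_at(p2,hub), truck_at(t2,portB)} \ {truck_at(t2,portB)} = {pkg_at(p2,hub)}
  ∪ pre   = {pkg_at(p2,hub)} ∪ {truck_at(t2,portA)}
          = {pkg_at(p2,hub), truck_at(t2,portA)}

== RESULT ==
["pkg_at(p2,hub)", "truck_at(t2,portA)"]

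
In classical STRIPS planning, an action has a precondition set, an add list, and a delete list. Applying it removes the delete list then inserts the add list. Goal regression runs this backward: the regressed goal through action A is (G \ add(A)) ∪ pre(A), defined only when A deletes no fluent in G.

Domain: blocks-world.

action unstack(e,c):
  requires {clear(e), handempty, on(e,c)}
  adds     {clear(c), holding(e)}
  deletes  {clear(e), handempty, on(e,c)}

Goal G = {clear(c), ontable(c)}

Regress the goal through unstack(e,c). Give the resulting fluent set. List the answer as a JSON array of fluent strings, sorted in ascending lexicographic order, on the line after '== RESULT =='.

Compute (G \ add) ∪ pre:
  G ∩ del = {}  (empty — regression defined)
  G \ add = {clear(c), ontable(c)} \ {clear(c), holding(e)} = {ontable(c)}
  ∪ pre   = {ontable(c)} ∪ {clear(e), handempty, on(e,c)}
          = {clear(e), handempty, on(e,c), ontable(c)}

== RESULT ==
["clear(e)", "handempty", "on(e,c)", "ontable(c)"]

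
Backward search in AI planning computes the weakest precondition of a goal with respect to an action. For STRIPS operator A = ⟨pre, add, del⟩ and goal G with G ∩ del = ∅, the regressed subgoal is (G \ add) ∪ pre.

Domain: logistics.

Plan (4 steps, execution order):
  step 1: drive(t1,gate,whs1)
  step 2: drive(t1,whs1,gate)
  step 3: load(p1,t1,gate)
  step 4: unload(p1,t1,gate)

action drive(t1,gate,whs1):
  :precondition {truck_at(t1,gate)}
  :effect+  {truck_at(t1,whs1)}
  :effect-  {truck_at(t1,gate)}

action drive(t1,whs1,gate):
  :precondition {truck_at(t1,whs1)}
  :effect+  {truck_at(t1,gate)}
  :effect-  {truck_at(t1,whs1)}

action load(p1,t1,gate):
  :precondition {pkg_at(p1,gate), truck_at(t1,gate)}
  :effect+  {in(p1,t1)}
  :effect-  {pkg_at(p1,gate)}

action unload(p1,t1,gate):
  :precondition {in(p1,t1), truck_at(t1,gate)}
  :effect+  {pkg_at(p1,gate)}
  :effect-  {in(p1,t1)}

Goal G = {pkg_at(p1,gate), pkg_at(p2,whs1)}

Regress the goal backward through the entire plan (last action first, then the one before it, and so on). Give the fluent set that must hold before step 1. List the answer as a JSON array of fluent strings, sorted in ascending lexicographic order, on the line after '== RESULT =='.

Work backward from the goal:
  through step 4 (unload(p1,t1,gate)): drop {pkg_at(p1,gate)}, keep {pkg_at(p2,whs1)}, require {in(p1,t1), truck_at(t1,gate)}
    → {in(p1,t1), pkg_at(p2,whs1), truck_at(t1,gate)}
  through step 3 (load(p1,t1,gate)): drop {in(p1,t1)}, keep {pkg_at(p2,whs1), truck_at(t1,gate)}, require {pkg_at(p1,gate), truck_at(t1,gate)}
    → {pkg_at(p1,gate), pkg_at(p2,whs1), truck_at(t1,gate)}
  through step 2 (drive(t1,whs1,gate)): drop {truck_at(t1,gate)}, keep {pkg_at(p1,gate), pkg_at(p2,whs1)}, require {truck_at(t1,whs1)}
    → {pkg_at(p1,gate), pkg_at(p2,whs1), truck_at(t1,whs1)}
  through step 1 (drive(t1,gate,whs1)): drop {truck_at(t1,whs1)}, keep {pkg_at(p1,gate), pkg_at(p2,whs1)}, require {truck_at(t1,gate)}
    → {pkg_at(p1,gate), pkg_at(p2,whs1), truck_at(t1,gate)}

== RESULT ==
["pkg_at(p1,gate)", "pkg_at(p2,whs1)", "truck_at(t1,gate)"]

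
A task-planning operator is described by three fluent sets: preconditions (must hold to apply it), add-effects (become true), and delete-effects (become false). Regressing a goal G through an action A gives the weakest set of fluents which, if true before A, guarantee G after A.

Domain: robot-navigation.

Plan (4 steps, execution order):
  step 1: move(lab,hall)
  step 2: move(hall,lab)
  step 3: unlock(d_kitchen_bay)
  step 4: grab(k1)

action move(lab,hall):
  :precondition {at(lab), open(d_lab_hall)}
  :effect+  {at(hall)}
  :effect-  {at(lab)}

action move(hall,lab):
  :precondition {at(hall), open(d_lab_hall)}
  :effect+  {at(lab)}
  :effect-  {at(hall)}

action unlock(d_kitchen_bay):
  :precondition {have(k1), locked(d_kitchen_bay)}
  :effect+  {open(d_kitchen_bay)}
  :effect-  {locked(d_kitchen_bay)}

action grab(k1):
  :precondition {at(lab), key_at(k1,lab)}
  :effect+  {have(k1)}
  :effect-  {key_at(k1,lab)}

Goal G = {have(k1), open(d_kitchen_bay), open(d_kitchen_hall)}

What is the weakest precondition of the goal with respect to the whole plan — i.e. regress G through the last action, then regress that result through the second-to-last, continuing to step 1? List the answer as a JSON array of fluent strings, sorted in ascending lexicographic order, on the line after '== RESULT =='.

Regress step by step:
  through step 4 (grab(k1)): drop {have(k1)}, keep {open(d_kitchen_bay), open(d_kitchen_hall)}, require {at(lab), key_at(k1,lab)}
    → {at(lab), key_at(k1,lab), open(d_kitchen_bay), open(d_kitchen_hall)}
  through step 3 (unlock(d_kitchen_bay)): drop {open(d_kitchen_bay)}, keep {at(lab), key_at(k1,lab), open(d_kitchen_hall)}, require {have(k1), locked(d_kitchen_bay)}
    → {at(lab), have(k1), key_at(k1,lab), locked(d_kitchen_bay), open(d_kitchen_hall)}
  through step 2 (move(hall,lab)): drop {at(lab)}, keep {have(k1), key_at(k1,lab), locked(d_kitchen_bay), open(d_kitchen_hall)}, require {at(hall), open(d_lab_hall)}
    → {at(hall), have(k1), key_at(k1,lab), locked(d_kitchen_bay), open(d_kitchen_hall), open(d_lab_hall)}
  through step 1 (move(lab,hall)): drop {at(hall)}, keep {have(k1), key_at(k1,lab), locked(d_kitchen_bay), open(d_kitchen_hall), open(d_lab_hall)}, require {at(lab), open(d_lab_hall)}
    → {at(lab), have(k1), key_at(k1,lab), locked(d_kitchen_bay), open(d_kitchen_hall), open(d_lab_hall)}

== RESULT ==
["at(lab)", "have(k1)", "key_at(k1,lab)", "locked(d_kitchen_bay)", "open(d_kitchen_hall)", "open(d_lab_hall)"]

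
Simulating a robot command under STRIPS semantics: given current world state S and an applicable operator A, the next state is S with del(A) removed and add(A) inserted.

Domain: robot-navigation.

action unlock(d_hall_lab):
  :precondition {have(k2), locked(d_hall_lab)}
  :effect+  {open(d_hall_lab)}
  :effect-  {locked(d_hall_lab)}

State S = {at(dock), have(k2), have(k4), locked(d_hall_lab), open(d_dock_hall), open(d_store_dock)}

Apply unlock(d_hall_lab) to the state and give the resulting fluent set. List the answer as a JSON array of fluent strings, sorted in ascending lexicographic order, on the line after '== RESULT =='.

Compute (S \ del) ∪ add:
  pre ⊆ S: {have(k2), locked(d_hall_lab)} ⊆ S  — applicable
  S \ del = {at(dock), have(k2), have(k4), open(d_dock_hall), open(d_store_dock)}
  ∪ add   = {at(dock), have(k2), have(k4), open(d_dock_hall), open(d_hall_lab), open(d_store_dock)}

== RESULT ==
["at(dock)", "have(k2)", "have(k4)", "open(d_dock_hall)", "open(d_hall_lab)", "open(d_store_dock)"]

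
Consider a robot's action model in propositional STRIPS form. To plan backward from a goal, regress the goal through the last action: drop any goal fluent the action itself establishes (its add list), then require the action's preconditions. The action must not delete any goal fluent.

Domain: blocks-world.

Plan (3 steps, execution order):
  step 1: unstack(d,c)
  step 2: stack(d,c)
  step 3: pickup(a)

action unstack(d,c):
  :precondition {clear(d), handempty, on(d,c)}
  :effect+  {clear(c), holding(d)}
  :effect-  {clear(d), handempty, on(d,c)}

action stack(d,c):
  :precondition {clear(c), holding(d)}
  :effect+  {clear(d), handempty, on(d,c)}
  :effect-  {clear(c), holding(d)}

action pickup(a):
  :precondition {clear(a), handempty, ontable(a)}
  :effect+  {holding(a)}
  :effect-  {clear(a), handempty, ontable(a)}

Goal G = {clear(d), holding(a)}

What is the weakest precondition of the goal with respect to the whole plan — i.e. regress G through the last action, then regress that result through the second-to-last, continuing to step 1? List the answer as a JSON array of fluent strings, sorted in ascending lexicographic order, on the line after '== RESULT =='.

Work backward from the goal:
  through step 3 (pickup(a)): drop {holding(a)}, keep {clear(d)}, require {clear(a), handempty, ontable(a)}
    → {clear(a), clear(d), handempty, ontable(a)}
  through step 2 (stack(d,c)): drop {clear(d), handempty}, keep {clear(a), ontable(a)}, require {clear(c), holding(d)}
    → {clear(a), clear(c), holding(d), ontable(a)}
  through step 1 (unstack(d,c)): drop {clear(c), holding(d)}, keep {clear(a), ontable(a)}, require {clear(d), handempty, on(d,c)}
    → {clear(a), clear(d), handempty, on(d,c), ontable(a)}

== RESULT ==
["clear(a)", "clear(d)", "handempty", "on(d,c)", "ontable(a)"]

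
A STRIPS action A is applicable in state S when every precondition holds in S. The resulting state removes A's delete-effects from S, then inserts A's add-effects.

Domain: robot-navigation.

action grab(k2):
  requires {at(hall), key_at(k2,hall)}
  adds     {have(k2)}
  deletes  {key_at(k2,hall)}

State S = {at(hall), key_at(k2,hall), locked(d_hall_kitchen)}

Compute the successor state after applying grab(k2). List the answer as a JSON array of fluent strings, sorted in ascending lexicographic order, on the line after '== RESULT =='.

Compute (S \ del) ∪ add:
  pre ⊆ S: {at(hall), key_at(k2,hall)} ⊆ S  — applicable
  S \ del = {at(hall), locked(d_hall_kitchen)}
  ∪ add   = {at(hall), have(k2), locked(d_hall_kitchen)}

== RESULT ==
["at(hall)", "have(k2)", "locked(d_hall_kitchen)"]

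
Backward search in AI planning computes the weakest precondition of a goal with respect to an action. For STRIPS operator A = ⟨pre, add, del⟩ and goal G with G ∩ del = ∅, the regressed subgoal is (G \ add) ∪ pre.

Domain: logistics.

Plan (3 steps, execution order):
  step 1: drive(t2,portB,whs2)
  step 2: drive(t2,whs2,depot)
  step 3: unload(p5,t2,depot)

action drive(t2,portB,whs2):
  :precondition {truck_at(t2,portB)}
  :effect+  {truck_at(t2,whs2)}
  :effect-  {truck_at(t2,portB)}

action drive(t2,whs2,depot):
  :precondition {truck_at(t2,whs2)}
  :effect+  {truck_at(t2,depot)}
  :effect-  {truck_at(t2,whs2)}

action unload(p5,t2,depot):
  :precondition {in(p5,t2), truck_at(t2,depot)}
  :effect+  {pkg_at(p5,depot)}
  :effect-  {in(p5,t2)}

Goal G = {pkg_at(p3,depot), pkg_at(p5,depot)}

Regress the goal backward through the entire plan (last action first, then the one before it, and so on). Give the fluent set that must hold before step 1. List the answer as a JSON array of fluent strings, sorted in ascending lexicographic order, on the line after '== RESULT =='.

Work backward from the goal:
  through step 3 (unload(p5,t2,depot)): drop {pkg_at(p5,depot)}, keep {pkg_at(p3,depot)}, require {in(p5,t2), truck_at(t2,depot)}
    → {in(p5,t2), pkg_at(p3,depot), truck_at(t2,depot)}
  through step 2 (drive(t2,whs2,depot)): drop {truck_at(t2,depot)}, keep {in(p5,t2), pkg_at(p3,depot)}, require {truck_at(t2,whs2)}
    → {in(p5,t2), pkg_at(p3,depot), truck_at(t2,whs2)}
  through step 1 (drive(t2,portB,whs2)): drop {truck_at(t2,whs2)}, keep {in(p5,t2), pkg_at(p3,depot)}, require {truck_at(t2,portB)}
    → {in(p5,t2), pkg_at(p3,depot), truck_at(t2,portB)}

== RESULT ==
["in(p5,t2)", "pkg_at(p3,depot)", "truck_at(t2,portB)"]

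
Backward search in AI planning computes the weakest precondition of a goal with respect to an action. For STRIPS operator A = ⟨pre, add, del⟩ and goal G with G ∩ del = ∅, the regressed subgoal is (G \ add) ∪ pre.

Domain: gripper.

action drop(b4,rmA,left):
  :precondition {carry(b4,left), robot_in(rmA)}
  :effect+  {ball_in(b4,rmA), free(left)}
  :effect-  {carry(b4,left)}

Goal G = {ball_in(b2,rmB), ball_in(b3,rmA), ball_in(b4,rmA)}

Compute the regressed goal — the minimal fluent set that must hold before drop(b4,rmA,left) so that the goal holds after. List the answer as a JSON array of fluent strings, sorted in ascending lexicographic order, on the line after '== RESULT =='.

Compute (G \ add) ∪ pre:
  G ∩ del = {}  (empty — regression defined)
  G \ add = {ball_in(b2,rmB), ball_in(b3,rmA), ball_in(b4,rmA)} \ {ball_in(b4,rmA), free(left)} = {ball_in(b2,rmB), ball_in(b3,rmA)}
  ∪ pre   = {ball_in(b2,rmB), ball_in(b3,rmA)} ∪ {carry(b4,left), robot_in(rmA)}
          = {ball_in(b2,rmB), ball_in(b3,rmA), carry(b4,left), robot_in(rmA)}

== RESULT ==
["ball_in(b2,rmB)", "ball_in(b3,rmA)", "carry(b4,left)", "robot_in(rmA)"]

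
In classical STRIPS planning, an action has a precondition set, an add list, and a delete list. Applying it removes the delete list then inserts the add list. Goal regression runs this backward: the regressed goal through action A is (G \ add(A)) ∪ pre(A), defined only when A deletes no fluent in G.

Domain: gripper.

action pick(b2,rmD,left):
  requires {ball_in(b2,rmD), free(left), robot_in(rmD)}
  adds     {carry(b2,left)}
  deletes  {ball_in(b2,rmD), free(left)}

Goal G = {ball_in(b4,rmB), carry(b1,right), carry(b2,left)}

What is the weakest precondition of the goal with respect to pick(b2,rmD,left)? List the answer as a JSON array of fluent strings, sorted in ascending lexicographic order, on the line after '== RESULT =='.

Compute (G \ add) ∪ pre:
  G ∩ del = {}  (empty — regression defined)
  G \ add = {ball_in(b4,rmB), carry(b1,right), carry(b2,left)} \ {carry(b2,left)} = {ball_in(b4,rmB), carry(b1,right)}
  ∪ pre   = {ball_in(b4,rmB), carry(b1,right)} ∪ {ball_in(b2,rmD), free(left), robot_in(rmD)}
          = {ball_in(b2,rmD), ball_in(b4,rmB), carry(b1,right), free(left), robot_in(rmD)}

== RESULT ==
["ball_in(b2,rmD)", "ball_in(b4,rmB)", "carry(b1,right)", "free(left)", "robot_in(rmD)"]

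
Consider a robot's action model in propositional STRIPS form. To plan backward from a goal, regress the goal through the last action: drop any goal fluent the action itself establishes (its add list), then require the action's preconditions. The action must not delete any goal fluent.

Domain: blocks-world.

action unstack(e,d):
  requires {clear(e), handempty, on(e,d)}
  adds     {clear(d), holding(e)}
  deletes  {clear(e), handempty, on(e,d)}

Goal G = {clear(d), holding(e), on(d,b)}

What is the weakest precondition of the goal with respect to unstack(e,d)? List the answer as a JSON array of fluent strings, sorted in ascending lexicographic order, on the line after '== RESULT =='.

Compute (G \ add) ∪ pre:
  G ∩ del = {}  (empty — regression defined)
  G \ add = {clear(d), holding(e), on(d,b)} \ {clear(d), holding(e)} = {on(d,b)}
  ∪ pre   = {on(d,b)} ∪ {clear(e), handempty, on(e,d)}
          = {clear(e), handempty, on(d,b), on(e,d)}

== RESULT ==
["clear(e)", "handempty", "on(d,b)", "on(e,d)"]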